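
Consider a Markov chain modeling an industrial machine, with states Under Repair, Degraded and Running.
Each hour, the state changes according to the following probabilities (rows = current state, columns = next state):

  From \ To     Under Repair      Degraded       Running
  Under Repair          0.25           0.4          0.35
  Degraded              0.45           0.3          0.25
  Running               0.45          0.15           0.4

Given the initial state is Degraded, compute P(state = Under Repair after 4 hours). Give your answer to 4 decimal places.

Propagate the distribution vector 4 hours from Degraded.
After 0 hours: (0.0000, 1.0000, 0.0000)
After 1 hour: (0.4500, 0.3000, 0.2500)
After 2 hours: (0.3600, 0.3075, 0.3325)
After 3 hours: (0.3780, 0.2861, 0.3359)
After 4 hours: (0.3744, 0.2874, 0.3382)
P(in Under Repair after 4 hours) = 0.3744

0.3744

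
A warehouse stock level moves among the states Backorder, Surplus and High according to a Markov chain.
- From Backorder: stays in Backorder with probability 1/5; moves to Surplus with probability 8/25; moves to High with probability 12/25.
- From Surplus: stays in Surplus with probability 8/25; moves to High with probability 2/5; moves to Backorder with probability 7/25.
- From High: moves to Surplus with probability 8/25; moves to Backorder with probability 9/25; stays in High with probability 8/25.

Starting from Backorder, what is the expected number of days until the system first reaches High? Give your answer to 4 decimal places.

Let t(s) be the expected number of days to first reach High from state s, with t(High) = 0. Conditioning on the first day:
t(Backorder) = 1 + 0.2·t(Backorder) + 0.32·t(Surplus)
t(Surplus) = 1 + 0.28·t(Backorder) + 0.32·t(Surplus)
Solving: t(Backorder) = 2.2007, t(Surplus) = 2.3768.
Expected days from Backorder to High: 2.2007.

2.2007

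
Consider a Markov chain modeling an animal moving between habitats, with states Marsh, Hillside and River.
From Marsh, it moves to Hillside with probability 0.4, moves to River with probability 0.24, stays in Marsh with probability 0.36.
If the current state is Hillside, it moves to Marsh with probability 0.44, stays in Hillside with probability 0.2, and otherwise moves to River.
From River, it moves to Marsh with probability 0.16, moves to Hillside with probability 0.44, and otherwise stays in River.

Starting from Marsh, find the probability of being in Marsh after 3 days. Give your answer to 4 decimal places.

Propagate the distribution vector 3 days from Marsh.
After 0 days: (1.0000, 0.0000, 0.0000)
After 1 day: (0.3600, 0.4000, 0.2400)
After 2 days: (0.3440, 0.3296, 0.3264)
After 3 days: (0.3211, 0.3471, 0.3318)
P(in Marsh after 3 days) = 0.3211

0.3211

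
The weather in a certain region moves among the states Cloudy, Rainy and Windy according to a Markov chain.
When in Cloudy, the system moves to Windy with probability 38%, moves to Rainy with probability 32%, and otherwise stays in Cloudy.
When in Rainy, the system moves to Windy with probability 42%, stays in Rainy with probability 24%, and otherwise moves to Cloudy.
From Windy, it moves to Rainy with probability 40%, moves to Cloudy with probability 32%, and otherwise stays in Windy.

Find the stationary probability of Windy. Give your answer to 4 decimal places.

Let the stationary distribution be π with π = πP and π_1 + π_2 + π_3 = 1.
π_1 = 0.3·π_1 + 0.34·π_2 + 0.32·π_3
π_2 = 0.32·π_1 + 0.24·π_2 + 0.4·π_3
Solving with the normalization constraint gives π = (0.3201, 0.3228, 0.3572).
So the stationary probability of Windy is 0.3572.

0.3572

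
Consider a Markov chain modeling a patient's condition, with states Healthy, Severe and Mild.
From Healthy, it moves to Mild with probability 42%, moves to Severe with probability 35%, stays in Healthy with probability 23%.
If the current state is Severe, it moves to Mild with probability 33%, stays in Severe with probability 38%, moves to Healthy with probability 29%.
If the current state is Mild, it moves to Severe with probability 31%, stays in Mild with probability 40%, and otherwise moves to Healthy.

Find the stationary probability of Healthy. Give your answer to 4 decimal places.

Let the stationary distribution be π with π = πP and π_1 + π_2 + π_3 = 1.
π_1 = 0.23·π_1 + 0.29·π_2 + 0.29·π_3
π_2 = 0.35·π_1 + 0.38·π_2 + 0.31·π_3
Solving with the normalization constraint gives π = (0.2736, 0.3451, 0.3813).
So the stationary probability of Healthy is 0.2736.

0.2736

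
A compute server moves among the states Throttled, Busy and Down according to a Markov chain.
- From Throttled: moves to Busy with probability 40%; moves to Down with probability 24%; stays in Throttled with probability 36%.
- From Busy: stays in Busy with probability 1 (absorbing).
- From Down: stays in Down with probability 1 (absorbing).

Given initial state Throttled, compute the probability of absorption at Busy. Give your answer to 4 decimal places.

Let h(s) be the probability of absorption at Busy starting from transient state s. Then h(Busy) = 1 and h(Down) = 0. By first-step analysis:
h(Throttled) = 0.36·h(Throttled) + 0.4·1 + 0.24·0
Solving: h(Throttled) = 0.6250.
Starting from Throttled, the probability is 0.6250.

0.6250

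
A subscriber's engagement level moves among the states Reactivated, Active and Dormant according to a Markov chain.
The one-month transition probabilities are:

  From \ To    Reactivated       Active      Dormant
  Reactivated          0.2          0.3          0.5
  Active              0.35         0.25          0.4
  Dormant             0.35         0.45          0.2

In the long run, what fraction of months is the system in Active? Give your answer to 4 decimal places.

Let the stationary distribution be π with π = πP and π_1 + π_2 + π_3 = 1.
π_1 = 0.2·π_1 + 0.35·π_2 + 0.35·π_3
π_2 = 0.3·π_1 + 0.25·π_2 + 0.45·π_3
Solving with the normalization constraint gives π = (0.3043, 0.3370, 0.3587).
So the stationary probability of Active is 0.3370.

0.3370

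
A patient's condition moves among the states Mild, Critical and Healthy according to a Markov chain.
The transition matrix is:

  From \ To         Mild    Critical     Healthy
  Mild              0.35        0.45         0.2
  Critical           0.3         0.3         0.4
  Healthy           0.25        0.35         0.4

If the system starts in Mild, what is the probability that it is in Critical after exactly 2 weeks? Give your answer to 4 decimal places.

Sum over the intermediate state after 1 week:
P = P(Mild→Mild)·P(Mild→Critical) + P(Mild→Critical)·P(Critical→Critical) + P(Mild→Healthy)·P(Healthy→Critical)
  = 0.35×0.45 + 0.45×0.3 + 0.2×0.35
  = 0.1575 + 0.1350 + 0.0700 = 0.3625

0.3625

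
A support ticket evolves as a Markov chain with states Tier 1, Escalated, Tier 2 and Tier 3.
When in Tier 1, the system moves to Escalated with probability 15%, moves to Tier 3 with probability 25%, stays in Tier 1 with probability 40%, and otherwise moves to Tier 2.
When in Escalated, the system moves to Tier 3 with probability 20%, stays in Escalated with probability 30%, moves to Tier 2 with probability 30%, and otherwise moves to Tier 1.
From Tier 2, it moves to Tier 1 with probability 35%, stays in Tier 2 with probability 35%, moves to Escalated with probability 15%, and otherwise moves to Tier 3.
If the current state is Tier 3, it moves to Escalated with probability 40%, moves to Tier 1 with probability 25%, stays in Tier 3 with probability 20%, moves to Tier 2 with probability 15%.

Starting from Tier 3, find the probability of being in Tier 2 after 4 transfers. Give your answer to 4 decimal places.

0.2520

Propagate the distribution vector 4 transfers from Tier 3.
After 0 transfers: (0.0000, 0.0000, 0.0000, 1.0000)
After 1 transfer: (0.2500, 0.4000, 0.1500, 0.2000)
After 2 transfers: (0.2825, 0.2600, 0.2525, 0.2050)
After 3 transfers: (0.3046, 0.2403, 0.2536, 0.2015)
After 4 transfers: (0.3090, 0.2364, 0.2520, 0.2026)
P(in Tier 2 after 4 transfers) = 0.2520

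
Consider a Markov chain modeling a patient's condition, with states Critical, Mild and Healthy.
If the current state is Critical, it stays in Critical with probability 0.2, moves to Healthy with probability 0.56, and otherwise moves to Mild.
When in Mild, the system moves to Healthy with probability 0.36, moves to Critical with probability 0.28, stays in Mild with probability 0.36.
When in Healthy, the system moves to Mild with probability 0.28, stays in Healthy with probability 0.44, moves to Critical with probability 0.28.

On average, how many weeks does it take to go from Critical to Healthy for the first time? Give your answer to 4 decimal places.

Let t(s) be the expected number of weeks to first reach Healthy from state s, with t(Healthy) = 0. Conditioning on the first week:
t(Critical) = 1 + 0.2·t(Critical) + 0.24·t(Mild)
t(Mild) = 1 + 0.28·t(Critical) + 0.36·t(Mild)
Solving: t(Critical) = 1.9784, t(Mild) = 2.4281.
Expected weeks from Critical to Healthy: 1.9784.

1.9784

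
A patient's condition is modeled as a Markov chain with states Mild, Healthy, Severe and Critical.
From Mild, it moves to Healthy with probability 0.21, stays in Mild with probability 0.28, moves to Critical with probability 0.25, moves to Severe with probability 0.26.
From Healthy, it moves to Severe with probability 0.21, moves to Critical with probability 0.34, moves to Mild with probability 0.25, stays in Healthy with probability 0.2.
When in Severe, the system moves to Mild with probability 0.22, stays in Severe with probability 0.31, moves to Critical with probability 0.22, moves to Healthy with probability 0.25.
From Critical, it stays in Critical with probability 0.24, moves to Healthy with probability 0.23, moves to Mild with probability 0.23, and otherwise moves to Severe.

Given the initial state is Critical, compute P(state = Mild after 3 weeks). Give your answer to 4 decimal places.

0.2439

Propagate the distribution vector 3 weeks from Critical.
After 0 weeks: (0.0000, 0.0000, 0.0000, 1.0000)
After 1 week: (0.2300, 0.2300, 0.3000, 0.2400)
After 2 weeks: (0.2431, 0.2245, 0.2731, 0.2593)
After 3 weeks: (0.2439, 0.2239, 0.2728, 0.2594)
P(in Mild after 3 weeks) = 0.2439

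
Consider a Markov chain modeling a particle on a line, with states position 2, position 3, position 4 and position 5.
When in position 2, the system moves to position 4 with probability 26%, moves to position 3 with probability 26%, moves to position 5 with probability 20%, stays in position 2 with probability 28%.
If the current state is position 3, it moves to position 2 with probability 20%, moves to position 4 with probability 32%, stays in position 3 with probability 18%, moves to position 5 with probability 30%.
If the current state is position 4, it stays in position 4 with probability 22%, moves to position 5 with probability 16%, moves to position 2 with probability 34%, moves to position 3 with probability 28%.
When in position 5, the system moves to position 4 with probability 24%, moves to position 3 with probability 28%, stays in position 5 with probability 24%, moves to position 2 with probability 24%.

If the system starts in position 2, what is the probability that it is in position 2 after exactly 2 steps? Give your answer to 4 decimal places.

Propagate the distribution vector 2 steps from position 2.
After 0 steps: (1.0000, 0.0000, 0.0000, 0.0000)
After 1 step: (0.2800, 0.2600, 0.2600, 0.2000)
After 2 steps: (0.2668, 0.2484, 0.2612, 0.2236)
P(in position 2 after 2 steps) = 0.2668

0.2668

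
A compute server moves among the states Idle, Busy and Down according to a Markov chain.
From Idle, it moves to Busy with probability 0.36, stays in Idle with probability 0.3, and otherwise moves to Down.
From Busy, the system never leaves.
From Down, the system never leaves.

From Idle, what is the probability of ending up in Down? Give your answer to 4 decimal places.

Let h(s) be the probability of absorption at Down starting from transient state s. Then h(Down) = 1 and h(Busy) = 0. By first-step analysis:
h(Idle) = 0.3·h(Idle) + 0.36·0 + 0.34·1
Solving: h(Idle) = 0.4857.
Starting from Idle, the probability is 0.4857.

0.4857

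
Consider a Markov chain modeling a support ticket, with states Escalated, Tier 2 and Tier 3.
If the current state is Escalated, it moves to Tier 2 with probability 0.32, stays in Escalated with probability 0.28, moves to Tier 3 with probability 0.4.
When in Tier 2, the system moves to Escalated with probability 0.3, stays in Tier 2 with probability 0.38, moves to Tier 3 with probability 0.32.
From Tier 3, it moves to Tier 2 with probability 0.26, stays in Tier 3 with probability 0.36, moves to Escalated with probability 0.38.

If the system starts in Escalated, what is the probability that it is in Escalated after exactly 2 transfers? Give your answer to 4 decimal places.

0.3264

Sum over the intermediate state after 1 transfer:
P = P(Escalated→Escalated)·P(Escalated→Escalated) + P(Escalated→Tier 2)·P(Tier 2→Escalated) + P(Escalated→Tier 3)·P(Tier 3→Escalated)
  = 0.28×0.28 + 0.32×0.3 + 0.4×0.38
  = 0.0784 + 0.0960 + 0.1520 = 0.3264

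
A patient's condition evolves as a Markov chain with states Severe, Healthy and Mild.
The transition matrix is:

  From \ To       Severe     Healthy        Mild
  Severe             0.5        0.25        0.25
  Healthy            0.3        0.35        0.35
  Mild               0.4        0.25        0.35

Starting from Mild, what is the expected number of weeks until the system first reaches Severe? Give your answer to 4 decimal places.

Let t(s) be the expected number of weeks to first reach Severe from state s, with t(Severe) = 0. Conditioning on the first week:
t(Healthy) = 1 + 0.35·t(Healthy) + 0.35·t(Mild)
t(Mild) = 1 + 0.25·t(Healthy) + 0.35·t(Mild)
Solving: t(Healthy) = 2.9851, t(Mild) = 2.6866.
Expected weeks from Mild to Severe: 2.6866.

2.6866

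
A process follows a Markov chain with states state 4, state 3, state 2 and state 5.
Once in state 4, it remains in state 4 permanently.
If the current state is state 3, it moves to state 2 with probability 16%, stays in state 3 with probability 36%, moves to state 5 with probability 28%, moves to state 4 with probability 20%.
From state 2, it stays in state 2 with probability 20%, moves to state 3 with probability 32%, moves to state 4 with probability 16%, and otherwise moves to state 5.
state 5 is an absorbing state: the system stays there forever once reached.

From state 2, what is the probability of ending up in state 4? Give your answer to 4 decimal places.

0.3611

Let h(s) be the probability of absorption at state 4 starting from transient state s. Then h(state 4) = 1 and h(state 5) = 0. By first-step analysis:
h(state 3) = 0.2·1 + 0.36·h(state 3) + 0.16·h(state 2) + 0.28·0
h(state 2) = 0.16·1 + 0.32·h(state 3) + 0.2·h(state 2) + 0.32·0
Solving: h(state 3) = 0.4028, h(state 2) = 0.3611.
Starting from state 2, the probability is 0.3611.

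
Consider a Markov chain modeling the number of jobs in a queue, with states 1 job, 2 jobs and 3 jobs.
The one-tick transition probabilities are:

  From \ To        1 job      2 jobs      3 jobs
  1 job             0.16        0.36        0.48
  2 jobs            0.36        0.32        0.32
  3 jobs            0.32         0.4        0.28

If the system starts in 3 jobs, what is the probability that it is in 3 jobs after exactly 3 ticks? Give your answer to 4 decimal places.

0.3512

Propagate the distribution vector 3 ticks from 3 jobs.
After 0 ticks: (0.0000, 0.0000, 1.0000)
After 1 tick: (0.3200, 0.4000, 0.2800)
After 2 ticks: (0.2848, 0.3552, 0.3600)
After 3 ticks: (0.2886, 0.3602, 0.3512)
P(in 3 jobs after 3 ticks) = 0.3512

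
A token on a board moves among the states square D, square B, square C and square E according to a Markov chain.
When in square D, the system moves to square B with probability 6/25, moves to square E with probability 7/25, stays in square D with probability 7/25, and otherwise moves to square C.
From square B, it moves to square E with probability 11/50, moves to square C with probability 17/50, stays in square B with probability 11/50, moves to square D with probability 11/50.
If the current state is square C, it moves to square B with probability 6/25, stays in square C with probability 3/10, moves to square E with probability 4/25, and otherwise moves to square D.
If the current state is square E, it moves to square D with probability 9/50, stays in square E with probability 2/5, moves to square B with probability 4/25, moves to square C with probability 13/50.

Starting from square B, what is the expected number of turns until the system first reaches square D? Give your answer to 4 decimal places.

4.2587

Let t(s) be the expected number of turns to first reach square D from state s, with t(square D) = 0. Conditioning on the first turn:
t(square B) = 1 + 0.22·t(square B) + 0.34·t(square C) + 0.22·t(square E)
t(square C) = 1 + 0.24·t(square B) + 0.3·t(square C) + 0.16·t(square E)
t(square E) = 1 + 0.16·t(square B) + 0.26·t(square C) + 0.4·t(square E)
Solving: t(square B) = 4.2587, t(square C) = 3.9172, t(square E) = 4.4998.
Expected turns from square B to square D: 4.2587.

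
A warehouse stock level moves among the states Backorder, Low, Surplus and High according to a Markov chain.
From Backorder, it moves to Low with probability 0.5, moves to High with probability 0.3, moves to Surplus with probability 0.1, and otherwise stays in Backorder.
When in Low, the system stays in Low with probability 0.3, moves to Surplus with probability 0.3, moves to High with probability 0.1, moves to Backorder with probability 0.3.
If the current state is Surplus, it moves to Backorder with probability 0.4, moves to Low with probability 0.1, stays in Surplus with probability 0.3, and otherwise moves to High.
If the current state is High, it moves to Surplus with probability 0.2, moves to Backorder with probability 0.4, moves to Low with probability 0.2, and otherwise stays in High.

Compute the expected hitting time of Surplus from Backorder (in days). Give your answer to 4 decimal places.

5.1639

Let t(s) be the expected number of days to first reach Surplus from state s, with t(Surplus) = 0. Conditioning on the first day:
t(Backorder) = 1 + 0.1·t(Backorder) + 0.5·t(Low) + 0.3·t(High)
t(Low) = 1 + 0.3·t(Backorder) + 0.3·t(Low) + 0.1·t(High)
t(High) = 1 + 0.4·t(Backorder) + 0.2·t(Low) + 0.2·t(High)
Solving: t(Backorder) = 5.1639, t(Low) = 4.3443, t(High) = 4.9180.
Expected days from Backorder to Surplus: 5.1639.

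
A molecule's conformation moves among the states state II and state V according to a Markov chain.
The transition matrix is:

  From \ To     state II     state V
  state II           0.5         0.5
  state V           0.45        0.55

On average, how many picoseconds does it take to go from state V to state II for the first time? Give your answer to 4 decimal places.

Let t(s) be the expected number of picoseconds to first reach state II from state s, with t(state II) = 0. Conditioning on the first picosecond:
t(state V) = 1 + 0.55·t(state V)
Solving: t(state V) = 2.2222.
Expected picoseconds from state V to state II: 2.2222.

2.2222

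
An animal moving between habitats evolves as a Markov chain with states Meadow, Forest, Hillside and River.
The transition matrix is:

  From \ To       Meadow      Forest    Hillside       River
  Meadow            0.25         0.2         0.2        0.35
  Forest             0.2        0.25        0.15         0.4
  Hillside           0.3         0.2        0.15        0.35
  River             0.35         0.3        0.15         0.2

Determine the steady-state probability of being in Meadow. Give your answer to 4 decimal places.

0.2775

Let the stationary distribution be π with π = πP and π_1 + π_2 + π_3 + π_4 = 1.
π_1 = 0.25·π_1 + 0.2·π_2 + 0.3·π_3 + 0.35·π_4
π_2 = 0.2·π_1 + 0.25·π_2 + 0.2·π_3 + 0.3·π_4
π_3 = 0.2·π_1 + 0.15·π_2 + 0.15·π_3 + 0.15·π_4
Solving with the normalization constraint gives π = (0.2775, 0.2437, 0.1639, 0.3149).
So the stationary probability of Meadow is 0.2775.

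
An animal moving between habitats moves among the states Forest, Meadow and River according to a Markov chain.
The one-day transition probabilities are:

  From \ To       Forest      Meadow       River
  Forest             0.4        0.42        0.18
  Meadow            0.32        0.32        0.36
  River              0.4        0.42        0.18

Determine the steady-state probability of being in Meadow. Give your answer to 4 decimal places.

0.3818

Let the stationary distribution be π with π = πP and π_1 + π_2 + π_3 = 1.
π_1 = 0.4·π_1 + 0.32·π_2 + 0.4·π_3
π_2 = 0.42·π_1 + 0.32·π_2 + 0.42·π_3
Solving with the normalization constraint gives π = (0.3695, 0.3818, 0.2487).
So the stationary probability of Meadow is 0.3818.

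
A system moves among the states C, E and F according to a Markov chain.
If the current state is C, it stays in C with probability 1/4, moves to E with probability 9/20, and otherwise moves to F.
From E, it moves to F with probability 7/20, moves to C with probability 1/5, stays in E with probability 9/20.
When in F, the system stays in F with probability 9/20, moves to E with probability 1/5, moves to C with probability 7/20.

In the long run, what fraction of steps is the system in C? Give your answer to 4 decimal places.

0.2696

Let the stationary distribution be π with π = πP and π_1 + π_2 + π_3 = 1.
π_1 = 0.25·π_1 + 0.2·π_2 + 0.35·π_3
π_2 = 0.45·π_1 + 0.45·π_2 + 0.2·π_3
Solving with the normalization constraint gives π = (0.2696, 0.3565, 0.3739).
So the stationary probability of C is 0.2696.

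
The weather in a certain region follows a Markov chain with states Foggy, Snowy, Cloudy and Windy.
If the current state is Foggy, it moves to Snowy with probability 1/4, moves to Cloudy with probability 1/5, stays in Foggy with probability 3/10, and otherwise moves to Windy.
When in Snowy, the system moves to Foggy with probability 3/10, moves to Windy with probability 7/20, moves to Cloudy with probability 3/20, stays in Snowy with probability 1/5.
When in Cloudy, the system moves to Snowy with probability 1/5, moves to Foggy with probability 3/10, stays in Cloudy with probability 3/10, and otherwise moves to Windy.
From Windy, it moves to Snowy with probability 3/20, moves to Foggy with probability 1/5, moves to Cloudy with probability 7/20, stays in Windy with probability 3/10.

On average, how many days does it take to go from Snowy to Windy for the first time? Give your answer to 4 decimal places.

Let t(s) be the expected number of days to first reach Windy from state s, with t(Windy) = 0. Conditioning on the first day:
t(Foggy) = 1 + 0.3·t(Foggy) + 0.25·t(Snowy) + 0.2·t(Cloudy)
t(Snowy) = 1 + 0.3·t(Foggy) + 0.2·t(Snowy) + 0.15·t(Cloudy)
t(Cloudy) = 1 + 0.3·t(Foggy) + 0.2·t(Snowy) + 0.3·t(Cloudy)
Solving: t(Foggy) = 3.8119, t(Snowy) = 3.4378, t(Cloudy) = 4.0445.
Expected days from Snowy to Windy: 3.4378.

3.4378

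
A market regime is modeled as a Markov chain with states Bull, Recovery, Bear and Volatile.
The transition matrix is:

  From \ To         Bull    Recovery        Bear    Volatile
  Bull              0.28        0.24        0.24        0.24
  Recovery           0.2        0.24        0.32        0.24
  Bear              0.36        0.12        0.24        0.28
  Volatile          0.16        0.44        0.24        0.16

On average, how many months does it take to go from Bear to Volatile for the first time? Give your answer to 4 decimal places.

Let t(s) be the expected number of months to first reach Volatile from state s, with t(Volatile) = 0. Conditioning on the first month:
t(Bull) = 1 + 0.28·t(Bull) + 0.24·t(Recovery) + 0.24·t(Bear)
t(Recovery) = 1 + 0.2·t(Bull) + 0.24·t(Recovery) + 0.32·t(Bear)
t(Bear) = 1 + 0.36·t(Bull) + 0.12·t(Recovery) + 0.24·t(Bear)
Solving: t(Bull) = 3.9957, t(Recovery) = 3.9830, t(Bear) = 3.8374.
Expected months from Bear to Volatile: 3.8374.

3.8374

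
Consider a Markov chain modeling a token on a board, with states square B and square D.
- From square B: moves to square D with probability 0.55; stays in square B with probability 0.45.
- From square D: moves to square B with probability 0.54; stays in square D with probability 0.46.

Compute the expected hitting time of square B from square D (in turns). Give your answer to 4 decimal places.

Let t(s) be the expected number of turns to first reach square B from state s, with t(square B) = 0. Conditioning on the first turn:
t(square D) = 1 + 0.46·t(square D)
Solving: t(square D) = 1.8519.
Expected turns from square D to square B: 1.8519.

1.8519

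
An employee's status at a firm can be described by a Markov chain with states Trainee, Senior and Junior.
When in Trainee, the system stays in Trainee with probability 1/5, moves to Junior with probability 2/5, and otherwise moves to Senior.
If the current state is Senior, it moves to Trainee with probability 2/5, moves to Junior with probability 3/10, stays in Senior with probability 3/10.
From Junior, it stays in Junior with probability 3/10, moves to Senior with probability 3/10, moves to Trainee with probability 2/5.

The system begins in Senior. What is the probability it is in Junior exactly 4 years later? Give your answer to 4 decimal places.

Propagate the distribution vector 4 years from Senior.
After 0 years: (0.0000, 1.0000, 0.0000)
After 1 year: (0.4000, 0.3000, 0.3000)
After 2 years: (0.3200, 0.3400, 0.3400)
After 3 years: (0.3360, 0.3320, 0.3320)
After 4 years: (0.3328, 0.3336, 0.3336)
P(in Junior after 4 years) = 0.3336

0.3336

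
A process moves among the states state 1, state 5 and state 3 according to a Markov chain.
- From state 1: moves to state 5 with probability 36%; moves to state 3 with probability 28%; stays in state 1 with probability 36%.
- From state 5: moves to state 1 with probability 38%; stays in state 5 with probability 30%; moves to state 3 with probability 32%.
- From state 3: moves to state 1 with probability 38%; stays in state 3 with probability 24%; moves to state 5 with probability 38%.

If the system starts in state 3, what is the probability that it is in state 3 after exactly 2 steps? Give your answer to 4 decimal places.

Sum over the intermediate state after 1 step:
P = P(state 3→state 1)·P(state 1→state 3) + P(state 3→state 5)·P(state 5→state 3) + P(state 3→state 3)·P(state 3→state 3)
  = 0.38×0.28 + 0.38×0.32 + 0.24×0.24
  = 0.1064 + 0.1216 + 0.0576 = 0.2856

0.2856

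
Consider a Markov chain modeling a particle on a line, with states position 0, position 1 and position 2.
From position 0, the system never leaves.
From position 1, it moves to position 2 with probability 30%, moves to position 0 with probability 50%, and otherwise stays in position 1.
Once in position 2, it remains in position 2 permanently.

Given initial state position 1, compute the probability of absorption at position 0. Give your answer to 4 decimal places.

0.6250

Let h(s) be the probability of absorption at position 0 starting from transient state s. Then h(position 0) = 1 and h(position 2) = 0. By first-step analysis:
h(position 1) = 0.5·1 + 0.2·h(position 1) + 0.3·0
Solving: h(position 1) = 0.6250.
Starting from position 1, the probability is 0.6250.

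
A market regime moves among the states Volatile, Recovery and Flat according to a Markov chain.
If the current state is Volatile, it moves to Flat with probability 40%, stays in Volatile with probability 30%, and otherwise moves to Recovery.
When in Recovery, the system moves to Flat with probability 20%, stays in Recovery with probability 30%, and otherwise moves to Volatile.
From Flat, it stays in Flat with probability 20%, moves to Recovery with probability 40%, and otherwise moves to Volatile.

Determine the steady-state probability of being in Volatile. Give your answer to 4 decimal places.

0.3934

Let the stationary distribution be π with π = πP and π_1 + π_2 + π_3 = 1.
π_1 = 0.3·π_1 + 0.5·π_2 + 0.4·π_3
π_2 = 0.3·π_1 + 0.3·π_2 + 0.4·π_3
Solving with the normalization constraint gives π = (0.3934, 0.3279, 0.2787).
So the stationary probability of Volatile is 0.3934.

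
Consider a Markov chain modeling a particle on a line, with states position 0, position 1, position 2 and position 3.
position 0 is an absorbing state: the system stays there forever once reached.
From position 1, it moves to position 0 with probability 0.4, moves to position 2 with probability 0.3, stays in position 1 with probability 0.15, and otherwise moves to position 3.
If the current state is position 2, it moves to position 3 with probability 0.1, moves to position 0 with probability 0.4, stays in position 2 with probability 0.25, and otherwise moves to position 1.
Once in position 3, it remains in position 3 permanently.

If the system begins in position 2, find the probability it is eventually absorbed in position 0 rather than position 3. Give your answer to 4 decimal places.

0.7822

Let h(s) be the probability of absorption at position 0 starting from transient state s. Then h(position 0) = 1 and h(position 3) = 0. By first-step analysis:
h(position 1) = 0.4·1 + 0.15·h(position 1) + 0.3·h(position 2) + 0.15·0
h(position 2) = 0.4·1 + 0.25·h(position 1) + 0.25·h(position 2) + 0.1·0
Solving: h(position 1) = 0.7467, h(position 2) = 0.7822.
Starting from position 2, the probability is 0.7822.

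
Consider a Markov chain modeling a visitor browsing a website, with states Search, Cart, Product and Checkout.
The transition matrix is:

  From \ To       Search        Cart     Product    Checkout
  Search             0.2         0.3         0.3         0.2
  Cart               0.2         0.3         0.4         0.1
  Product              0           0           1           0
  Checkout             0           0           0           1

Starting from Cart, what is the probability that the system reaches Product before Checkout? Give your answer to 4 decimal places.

0.7600

Let h(s) be the probability of absorption at Product starting from transient state s. Then h(Product) = 1 and h(Checkout) = 0. By first-step analysis:
h(Search) = 0.2·h(Search) + 0.3·h(Cart) + 0.3·1 + 0.2·0
h(Cart) = 0.2·h(Search) + 0.3·h(Cart) + 0.4·1 + 0.1·0
Solving: h(Search) = 0.6600, h(Cart) = 0.7600.
Starting from Cart, the probability is 0.7600.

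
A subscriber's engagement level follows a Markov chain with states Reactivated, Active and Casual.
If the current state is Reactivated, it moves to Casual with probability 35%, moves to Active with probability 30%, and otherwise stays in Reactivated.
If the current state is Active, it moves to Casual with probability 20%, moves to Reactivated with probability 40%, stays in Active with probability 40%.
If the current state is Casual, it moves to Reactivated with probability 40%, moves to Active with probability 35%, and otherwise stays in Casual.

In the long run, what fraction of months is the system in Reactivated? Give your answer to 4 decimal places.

0.3810

Let the stationary distribution be π with π = πP and π_1 + π_2 + π_3 = 1.
π_1 = 0.35·π_1 + 0.4·π_2 + 0.4·π_3
π_2 = 0.3·π_1 + 0.4·π_2 + 0.35·π_3
Solving with the normalization constraint gives π = (0.3810, 0.3484, 0.2707).
So the stationary probability of Reactivated is 0.3810.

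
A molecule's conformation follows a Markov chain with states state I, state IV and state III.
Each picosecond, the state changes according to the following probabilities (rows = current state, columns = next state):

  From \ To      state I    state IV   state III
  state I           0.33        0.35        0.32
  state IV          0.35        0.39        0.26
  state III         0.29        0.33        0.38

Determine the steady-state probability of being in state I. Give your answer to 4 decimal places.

0.3245

Let the stationary distribution be π with π = πP and π_1 + π_2 + π_3 = 1.
π_1 = 0.33·π_1 + 0.35·π_2 + 0.29·π_3
π_2 = 0.35·π_1 + 0.39·π_2 + 0.33·π_3
Solving with the normalization constraint gives π = (0.3245, 0.3580, 0.3176).
So the stationary probability of state I is 0.3245.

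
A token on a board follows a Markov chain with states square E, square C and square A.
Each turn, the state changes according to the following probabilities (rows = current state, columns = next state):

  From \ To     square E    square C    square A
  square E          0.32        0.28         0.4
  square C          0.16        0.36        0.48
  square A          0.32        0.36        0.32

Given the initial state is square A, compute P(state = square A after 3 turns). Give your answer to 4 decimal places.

0.3945

Propagate the distribution vector 3 turns from square A.
After 0 turns: (0.0000, 0.0000, 1.0000)
After 1 turn: (0.3200, 0.3600, 0.3200)
After 2 turns: (0.2624, 0.3344, 0.4032)
After 3 turns: (0.2665, 0.3390, 0.3945)
P(in square A after 3 turns) = 0.3945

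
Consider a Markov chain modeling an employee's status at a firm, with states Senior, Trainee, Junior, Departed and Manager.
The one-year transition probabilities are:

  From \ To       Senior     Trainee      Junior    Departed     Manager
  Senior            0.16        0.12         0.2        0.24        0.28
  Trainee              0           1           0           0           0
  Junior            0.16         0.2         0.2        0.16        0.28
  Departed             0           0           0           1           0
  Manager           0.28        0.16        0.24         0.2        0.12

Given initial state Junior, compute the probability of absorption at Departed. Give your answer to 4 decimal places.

Let h(s) be the probability of absorption at Departed starting from transient state s. Then h(Departed) = 1 and h(Trainee) = 0. By first-step analysis:
h(Senior) = 0.16·h(Senior) + 0.12·0 + 0.2·h(Junior) + 0.24·1 + 0.28·h(Manager)
h(Junior) = 0.16·h(Senior) + 0.2·0 + 0.2·h(Junior) + 0.16·1 + 0.28·h(Manager)
h(Manager) = 0.28·h(Senior) + 0.16·0 + 0.24·h(Junior) + 0.2·1 + 0.12·h(Manager)
Solving: h(Senior) = 0.5933, h(Junior) = 0.5133, h(Manager) = 0.5560.
Starting from Junior, the probability is 0.5133.

0.5133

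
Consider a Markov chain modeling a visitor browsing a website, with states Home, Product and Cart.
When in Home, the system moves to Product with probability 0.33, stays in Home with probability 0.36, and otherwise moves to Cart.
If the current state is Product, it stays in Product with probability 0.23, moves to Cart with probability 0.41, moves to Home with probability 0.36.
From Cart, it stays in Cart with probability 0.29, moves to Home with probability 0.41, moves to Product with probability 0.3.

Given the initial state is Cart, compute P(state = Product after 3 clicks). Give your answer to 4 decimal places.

Propagate the distribution vector 3 clicks from Cart.
After 0 clicks: (0.0000, 0.0000, 1.0000)
After 1 click: (0.4100, 0.3000, 0.2900)
After 2 clicks: (0.3745, 0.2913, 0.3342)
After 3 clicks: (0.3767, 0.2908, 0.3324)
P(in Product after 3 clicks) = 0.2908

0.2908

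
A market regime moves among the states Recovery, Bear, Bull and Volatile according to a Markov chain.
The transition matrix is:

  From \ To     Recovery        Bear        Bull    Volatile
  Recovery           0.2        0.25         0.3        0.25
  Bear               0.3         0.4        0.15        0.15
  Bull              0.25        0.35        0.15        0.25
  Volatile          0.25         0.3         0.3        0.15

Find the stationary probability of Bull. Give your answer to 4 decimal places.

Let the stationary distribution be π with π = πP and π_1 + π_2 + π_3 + π_4 = 1.
π_1 = 0.2·π_1 + 0.3·π_2 + 0.25·π_3 + 0.25·π_4
π_2 = 0.25·π_1 + 0.4·π_2 + 0.35·π_3 + 0.3·π_4
π_3 = 0.3·π_1 + 0.15·π_2 + 0.15·π_3 + 0.3·π_4
Solving with the normalization constraint gives π = (0.2539, 0.3313, 0.2177, 0.1972).
So the stationary probability of Bull is 0.2177.

0.2177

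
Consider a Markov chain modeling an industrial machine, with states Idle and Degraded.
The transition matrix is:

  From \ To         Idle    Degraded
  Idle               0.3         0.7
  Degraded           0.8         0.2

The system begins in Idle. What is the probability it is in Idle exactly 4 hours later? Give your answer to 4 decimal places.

Propagate the distribution vector 4 hours from Idle.
After 0 hours: (1.0000, 0.0000)
After 1 hour: (0.3000, 0.7000)
After 2 hours: (0.6500, 0.3500)
After 3 hours: (0.4750, 0.5250)
After 4 hours: (0.5625, 0.4375)
P(in Idle after 4 hours) = 0.5625

0.5625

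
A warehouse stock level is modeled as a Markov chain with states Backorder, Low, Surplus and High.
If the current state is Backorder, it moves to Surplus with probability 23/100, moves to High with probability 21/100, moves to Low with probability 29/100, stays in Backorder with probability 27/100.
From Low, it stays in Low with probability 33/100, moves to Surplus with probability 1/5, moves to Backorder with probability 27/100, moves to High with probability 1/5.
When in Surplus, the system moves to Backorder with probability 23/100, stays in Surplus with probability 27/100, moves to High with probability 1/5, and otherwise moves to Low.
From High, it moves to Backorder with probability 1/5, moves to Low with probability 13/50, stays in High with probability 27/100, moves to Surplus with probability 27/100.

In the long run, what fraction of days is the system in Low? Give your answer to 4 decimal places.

0.2978

Let the stationary distribution be π with π = πP and π_1 + π_2 + π_3 + π_4 = 1.
π_1 = 0.27·π_1 + 0.27·π_2 + 0.23·π_3 + 0.2·π_4
π_2 = 0.29·π_1 + 0.33·π_2 + 0.3·π_3 + 0.26·π_4
π_3 = 0.23·π_1 + 0.2·π_2 + 0.27·π_3 + 0.27·π_4
Solving with the normalization constraint gives π = (0.2452, 0.2978, 0.2393, 0.2177).
So the stationary probability of Low is 0.2978.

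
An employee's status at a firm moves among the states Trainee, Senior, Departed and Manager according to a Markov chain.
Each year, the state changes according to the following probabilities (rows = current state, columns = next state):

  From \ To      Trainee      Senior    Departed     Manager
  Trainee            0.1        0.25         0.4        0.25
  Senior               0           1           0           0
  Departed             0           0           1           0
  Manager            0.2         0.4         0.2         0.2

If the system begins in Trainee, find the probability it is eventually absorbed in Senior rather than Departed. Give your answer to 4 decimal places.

Let h(s) be the probability of absorption at Senior starting from transient state s. Then h(Senior) = 1 and h(Departed) = 0. By first-step analysis:
h(Trainee) = 0.1·h(Trainee) + 0.25·1 + 0.4·0 + 0.25·h(Manager)
h(Manager) = 0.2·h(Trainee) + 0.4·1 + 0.2·0 + 0.2·h(Manager)
Solving: h(Trainee) = 0.4478, h(Manager) = 0.6119.
Starting from Trainee, the probability is 0.4478.

0.4478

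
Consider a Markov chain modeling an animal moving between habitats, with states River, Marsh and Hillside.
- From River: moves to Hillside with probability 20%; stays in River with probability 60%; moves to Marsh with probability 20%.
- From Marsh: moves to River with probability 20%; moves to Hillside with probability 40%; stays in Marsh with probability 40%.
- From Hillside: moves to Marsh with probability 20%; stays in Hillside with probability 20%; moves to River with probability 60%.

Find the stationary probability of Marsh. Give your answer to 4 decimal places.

Let the stationary distribution be π with π = πP and π_1 + π_2 + π_3 = 1.
π_1 = 0.6·π_1 + 0.2·π_2 + 0.6·π_3
π_2 = 0.2·π_1 + 0.4·π_2 + 0.2·π_3
Solving with the normalization constraint gives π = (0.5000, 0.2500, 0.2500).
So the stationary probability of Marsh is 0.2500.

0.2500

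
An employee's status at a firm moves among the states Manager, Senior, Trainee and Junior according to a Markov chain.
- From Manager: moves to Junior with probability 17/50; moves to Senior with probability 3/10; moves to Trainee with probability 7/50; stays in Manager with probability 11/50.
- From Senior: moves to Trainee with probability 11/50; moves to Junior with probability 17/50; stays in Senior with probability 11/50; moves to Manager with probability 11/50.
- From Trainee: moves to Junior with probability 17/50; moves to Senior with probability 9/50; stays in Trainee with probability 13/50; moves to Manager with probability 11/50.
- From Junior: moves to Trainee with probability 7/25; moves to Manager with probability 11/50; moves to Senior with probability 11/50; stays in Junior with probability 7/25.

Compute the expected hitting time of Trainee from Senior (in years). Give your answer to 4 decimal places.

4.5117

Let t(s) be the expected number of years to first reach Trainee from state s, with t(Trainee) = 0. Conditioning on the first year:
t(Manager) = 1 + 0.22·t(Manager) + 0.3·t(Senior) + 0.34·t(Junior)
t(Senior) = 1 + 0.22·t(Manager) + 0.22·t(Senior) + 0.34·t(Junior)
t(Junior) = 1 + 0.22·t(Manager) + 0.22·t(Senior) + 0.28·t(Junior)
Solving: t(Manager) = 4.8727, t(Senior) = 4.5117, t(Junior) = 4.2563.
Expected years from Senior to Trainee: 4.5117.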